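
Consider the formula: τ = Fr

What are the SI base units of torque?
Units of each symbol in τ = Fr:
  F (force): kg·m/s²
  r (lever arm): m

Multiplying the contributions: [kg·m/s²] · [m]
Adding exponents of each base unit: kg: 1, m: 2, s: -2
SI base units of torque: kg·m²/s²

Answer: kg·m²/s²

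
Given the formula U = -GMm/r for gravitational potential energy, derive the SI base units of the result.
Units of each symbol in U = -GMm/r:
  G (gravitational constant): m³/(kg·s²)
  M (mass): kg
  m (mass): kg
  r (distance): m  → in the denominator, contributes 1/m
  The minus sign does not affect the units.

Multiplying the contributions: [m³/(kg·s²)] · [kg] · [kg] · [1/m]
Adding exponents of each base unit: kg: 1, m: 2, s: -2
SI base units of gravitational potential energy: kg·m²/s²

Answer: kg·m²/s²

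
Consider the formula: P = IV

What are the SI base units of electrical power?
Units of each symbol in P = IV:
  I (current): A
  V (voltage, in volts): kg·m²/(s³·A)

Multiplying the contributions: [A] · [kg·m²/(s³·A)]
Adding exponents of each base unit: kg: 1, m: 2, s: -3
SI base units of electrical power: kg·m²/s³

Answer: kg·m²/s³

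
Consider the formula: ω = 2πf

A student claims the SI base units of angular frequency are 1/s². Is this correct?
Units of each symbol in ω = 2πf:
  f (frequency): 1/s
  The factor 2π is dimensionless.

Multiplying the contributions: [1/s]
Adding exponents of each base unit: s: -1
SI base units of angular frequency: 1/s

The claimed units 1/s² (exponents s: -2) do not match the derived units 1/s (exponents s: -1), so the claim is incorrect.

Answer: No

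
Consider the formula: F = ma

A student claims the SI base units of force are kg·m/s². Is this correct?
Units of each symbol in F = ma:
  m (mass): kg
  a (acceleration): m/s²

Multiplying the contributions: [kg] · [m/s²]
Adding exponents of each base unit: kg: 1, m: 1, s: -2
SI base units of force: kg·m/s²

The claimed units kg·m/s² match the derived units, so the claim is correct.

Answer: Yes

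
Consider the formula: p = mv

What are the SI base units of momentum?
Units of each symbol in p = mv:
  m (mass): kg
  v (velocity): m/s

Multiplying the contributions: [kg] · [m/s]
Adding exponents of each base unit: kg: 1, m: 1, s: -1
SI base units of momentum: kg·m/s

Answer: kg·m/s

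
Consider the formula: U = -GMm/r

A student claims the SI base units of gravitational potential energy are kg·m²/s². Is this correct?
Units of each symbol in U = -GMm/r:
  G (gravitational constant): m³/(kg·s²)
  M (mass): kg
  m (mass): kg
  r (distance): m  → in the denominator, contributes 1/m
  The minus sign does not affect the units.

Multiplying the contributions: [m³/(kg·s²)] · [kg] · [kg] · [1/m]
Adding exponents of each base unit: kg: 1, m: 2, s: -2
SI base units of gravitational potential energy: kg·m²/s²

The claimed units kg·m²/s² match the derived units, so the claim is correct.

Answer: Yes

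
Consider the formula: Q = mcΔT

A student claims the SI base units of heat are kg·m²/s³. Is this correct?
Units of each symbol in Q = mcΔT:
  m (mass): kg
  c (specific heat capacity, in J/(kg·K)): m²/(s²·K)
  ΔT (temperature change): K

Multiplying the contributions: [kg] · [m²/(s²·K)] · [K]
Adding exponents of each base unit: kg: 1, m: 2, s: -2
SI base units of heat: kg·m²/s²

The claimed units kg·m²/s³ (exponents kg: 1, m: 2, s: -3) do not match the derived units kg·m²/s² (exponents kg: 1, m: 2, s: -2), so the claim is incorrect.

Answer: No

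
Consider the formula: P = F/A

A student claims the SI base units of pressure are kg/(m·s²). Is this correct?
Units of each symbol in P = F/A:
  F (force): kg·m/s²
  A (area): m²  → in the denominator, contributes 1/m²

Multiplying the contributions: [kg·m/s²] · [1/m²]
Adding exponents of each base unit: kg: 1, m: -1, s: -2
SI base units of pressure: kg/(m·s²)

The claimed units kg/(m·s²) match the derived units, so the claim is correct.

Answer: Yes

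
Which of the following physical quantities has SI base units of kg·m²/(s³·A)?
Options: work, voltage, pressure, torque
Checking the SI base units of each option:
  work (W = Fd): kg·m²/s²  ✗
  voltage (V = IR): kg·m²/(s³·A)  ✓ matches
  pressure (P = F/A): kg/(m·s²)  ✗
  torque (τ = Fr): kg·m²/s²  ✗

Only voltage has units kg·m²/(s³·A).

Answer: voltage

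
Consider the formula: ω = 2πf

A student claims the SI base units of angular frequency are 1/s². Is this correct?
Units of each symbol in ω = 2πf:
  f (frequency): 1/s
  The factor 2π is dimensionless.

Multiplying the contributions: [1/s]
Adding exponents of each base unit: s: -1
SI base units of angular frequency: 1/s

The claimed units 1/s² (exponents s: -2) do not match the derived units 1/s (exponents s: -1), so the claim is incorrect.

Answer: No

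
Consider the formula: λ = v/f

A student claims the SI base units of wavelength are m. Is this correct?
Units of each symbol in λ = v/f:
  v (wave speed): m/s
  f (frequency): 1/s  → in the denominator, contributes s

Multiplying the contributions: [m/s] · [s]
Adding exponents of each base unit: m: 1
SI base units of wavelength: m

The claimed units m match the derived units, so the claim is correct.

Answer: Yes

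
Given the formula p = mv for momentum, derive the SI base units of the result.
Units of each symbol in p = mv:
  m (mass): kg
  v (velocity): m/s

Multiplying the contributions: [kg] · [m/s]
Adding exponents of each base unit: kg: 1, m: 1, s: -1
SI base units of momentum: kg·m/s

Answer: kg·m/s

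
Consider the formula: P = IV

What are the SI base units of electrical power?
Units of each symbol in P = IV:
  I (current): A
  V (voltage, in volts): kg·m²/(s³·A)

Multiplying the contributions: [A] · [kg·m²/(s³·A)]
Adding exponents of each base unit: kg: 1, m: 2, s: -3
SI base units of electrical power: kg·m²/s³

Answer: kg·m²/s³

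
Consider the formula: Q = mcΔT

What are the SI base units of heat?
Units of each symbol in Q = mcΔT:
  m (mass): kg
  c (specific heat capacity, in J/(kg·K)): m²/(s²·K)
  ΔT (temperature change): K

Multiplying the contributions: [kg] · [m²/(s²·K)] · [K]
Adding exponents of each base unit: kg: 1, m: 2, s: -2
SI base units of heat: kg·m²/s²

Answer: kg·m²/s²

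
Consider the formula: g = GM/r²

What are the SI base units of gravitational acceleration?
Units of each symbol in g = GM/r²:
  G (gravitational constant): m³/(kg·s²)
  M (mass): kg
  r (distance): m  → to the power 2 in the denominator, contributes 1/m²

Multiplying the contributions: [m³/(kg·s²)] · [kg] · [1/m²]
Adding exponents of each base unit: m: 1, s: -2
SI base units of gravitational acceleration: m/s²

Answer: m/s²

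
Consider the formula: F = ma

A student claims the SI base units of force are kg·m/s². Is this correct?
Units of each symbol in F = ma:
  m (mass): kg
  a (acceleration): m/s²

Multiplying the contributions: [kg] · [m/s²]
Adding exponents of each base unit: kg: 1, m: 1, s: -2
SI base units of force: kg·m/s²

The claimed units kg·m/s² match the derived units, so the claim is correct.

Answer: Yes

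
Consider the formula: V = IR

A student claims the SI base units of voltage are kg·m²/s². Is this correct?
Units of each symbol in V = IR:
  I (current): A
  R (resistance, in ohms): kg·m²/(s³·A²)

Multiplying the contributions: [A] · [kg·m²/(s³·A²)]
Adding exponents of each base unit: kg: 1, m: 2, s: -3, A: -1
SI base units of voltage: kg·m²/(s³·A)

The claimed units kg·m²/s² (exponents kg: 1, m: 2, s: -2) do not match the derived units kg·m²/(s³·A) (exponents kg: 1, m: 2, s: -3, A: -1), so the claim is incorrect.

Answer: No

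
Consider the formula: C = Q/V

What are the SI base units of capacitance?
Units of each symbol in C = Q/V:
  Q (charge, in coulombs): s·A
  V (voltage, in volts): kg·m²/(s³·A)  → in the denominator, contributes s³·A/(kg·m²)

Multiplying the contributions: [s·A] · [s³·A/(kg·m²)]
Adding exponents of each base unit: kg: -1, m: -2, s: 4, A: 2
SI base units of capacitance: s⁴·A²/(kg·m²)

Answer: s⁴·A²/(kg·m²)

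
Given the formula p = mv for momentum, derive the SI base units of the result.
Units of each symbol in p = mv:
  m (mass): kg
  v (velocity): m/s

Multiplying the contributions: [kg] · [m/s]
Adding exponents of each base unit: kg: 1, m: 1, s: -1
SI base units of momentum: kg·m/s

Answer: kg·m/s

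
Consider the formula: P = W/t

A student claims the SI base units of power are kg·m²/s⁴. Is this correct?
Units of each symbol in P = W/t:
  W (work): kg·m²/s²
  t (time): s  → in the denominator, contributes 1/s

Multiplying the contributions: [kg·m²/s²] · [1/s]
Adding exponents of each base unit: kg: 1, m: 2, s: -3
SI base units of power: kg·m²/s³

The claimed units kg·m²/s⁴ (exponents kg: 1, m: 2, s: -4) do not match the derived units kg·m²/s³ (exponents kg: 1, m: 2, s: -3), so the claim is incorrect.

Answer: No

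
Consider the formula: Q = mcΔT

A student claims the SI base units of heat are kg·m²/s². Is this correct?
Units of each symbol in Q = mcΔT:
  m (mass): kg
  c (specific heat capacity, in J/(kg·K)): m²/(s²·K)
  ΔT (temperature change): K

Multiplying the contributions: [kg] · [m²/(s²·K)] · [K]
Adding exponents of each base unit: kg: 1, m: 2, s: -2
SI base units of heat: kg·m²/s²

The claimed units kg·m²/s² match the derived units, so the claim is correct.

Answer: Yes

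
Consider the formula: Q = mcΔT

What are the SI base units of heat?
Units of each symbol in Q = mcΔT:
  m (mass): kg
  c (specific heat capacity, in J/(kg·K)): m²/(s²·K)
  ΔT (temperature change): K

Multiplying the contributions: [kg] · [m²/(s²·K)] · [K]
Adding exponents of each base unit: kg: 1, m: 2, s: -2
SI base units of heat: kg·m²/s²

Answer: kg·m²/s²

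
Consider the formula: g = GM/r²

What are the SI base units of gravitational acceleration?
Units of each symbol in g = GM/r²:
  G (gravitational constant): m³/(kg·s²)
  M (mass): kg
  r (distance): m  → to the power 2 in the denominator, contributes 1/m²

Multiplying the contributions: [m³/(kg·s²)] · [kg] · [1/m²]
Adding exponents of each base unit: m: 1, s: -2
SI base units of gravitational acceleration: m/s²

Answer: m/s²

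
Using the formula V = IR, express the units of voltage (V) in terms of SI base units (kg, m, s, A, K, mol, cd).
Units of each symbol in V = IR:
  I (current): A
  R (resistance, in ohms): kg·m²/(s³·A²)

Multiplying the contributions: [A] · [kg·m²/(s³·A²)]
Adding exponents of each base unit: kg: 1, m: 2, s: -3, A: -1
SI base units of voltage: kg·m²/(s³·A)

Answer: kg·m²/(s³·A)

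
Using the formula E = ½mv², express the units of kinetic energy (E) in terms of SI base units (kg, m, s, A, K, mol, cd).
Units of each symbol in E = ½mv²:
  m (mass): kg
  v (speed): m/s  → to the power 2, contributes m²/s²
  The factor ½ is dimensionless.

Multiplying the contributions: [kg] · [m²/s²]
Adding exponents of each base unit: kg: 1, m: 2, s: -2
SI base units of kinetic energy: kg·m²/s²

Answer: kg·m²/s²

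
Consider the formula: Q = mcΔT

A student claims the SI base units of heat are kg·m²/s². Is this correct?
Units of each symbol in Q = mcΔT:
  m (mass): kg
  c (specific heat capacity, in J/(kg·K)): m²/(s²·K)
  ΔT (temperature change): K

Multiplying the contributions: [kg] · [m²/(s²·K)] · [K]
Adding exponents of each base unit: kg: 1, m: 2, s: -2
SI base units of heat: kg·m²/s²

The claimed units kg·m²/s² match the derived units, so the claim is correct.

Answer: Yes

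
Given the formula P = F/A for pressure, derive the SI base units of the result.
Units of each symbol in P = F/A:
  F (force): kg·m/s²
  A (area): m²  → in the denominator, contributes 1/m²

Multiplying the contributions: [kg·m/s²] · [1/m²]
Adding exponents of each base unit: kg: 1, m: -1, s: -2
SI base units of pressure: kg/(m·s²)

Answer: kg/(m·s²)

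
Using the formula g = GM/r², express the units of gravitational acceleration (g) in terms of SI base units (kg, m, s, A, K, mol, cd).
Units of each symbol in g = GM/r²:
  G (gravitational constant): m³/(kg·s²)
  M (mass): kg
  r (distance): m  → to the power 2 in the denominator, contributes 1/m²

Multiplying the contributions: [m³/(kg·s²)] · [kg] · [1/m²]
Adding exponents of each base unit: m: 1, s: -2
SI base units of gravitational acceleration: m/s²

Answer: m/s²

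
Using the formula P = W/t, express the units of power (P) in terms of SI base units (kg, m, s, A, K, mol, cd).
Units of each symbol in P = W/t:
  W (work): kg·m²/s²
  t (time): s  → in the denominator, contributes 1/s

Multiplying the contributions: [kg·m²/s²] · [1/s]
Adding exponents of each base unit: kg: 1, m: 2, s: -3
SI base units of power: kg·m²/s³

Answer: kg·m²/s³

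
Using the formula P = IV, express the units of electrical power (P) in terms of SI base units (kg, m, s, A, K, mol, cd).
Units of each symbol in P = IV:
  I (current): A
  V (voltage, in volts): kg·m²/(s³·A)

Multiplying the contributions: [A] · [kg·m²/(s³·A)]
Adding exponents of each base unit: kg: 1, m: 2, s: -3
SI base units of electrical power: kg·m²/s³

Answer: kg·m²/s³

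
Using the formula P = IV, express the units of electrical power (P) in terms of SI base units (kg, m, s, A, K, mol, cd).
Units of each symbol in P = IV:
  I (current): A
  V (voltage, in volts): kg·m²/(s³·A)

Multiplying the contributions: [A] · [kg·m²/(s³·A)]
Adding exponents of each base unit: kg: 1, m: 2, s: -3
SI base units of electrical power: kg·m²/s³

Answer: kg·m²/s³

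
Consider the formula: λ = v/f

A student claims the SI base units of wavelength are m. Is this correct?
Units of each symbol in λ = v/f:
  v (wave speed): m/s
  f (frequency): 1/s  → in the denominator, contributes s

Multiplying the contributions: [m/s] · [s]
Adding exponents of each base unit: m: 1
SI base units of wavelength: m

The claimed units m match the derived units, so the claim is correct.

Answer: Yes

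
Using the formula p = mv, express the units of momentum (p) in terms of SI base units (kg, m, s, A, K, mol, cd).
Units of each symbol in p = mv:
  m (mass): kg
  v (velocity): m/s

Multiplying the contributions: [kg] · [m/s]
Adding exponents of each base unit: kg: 1, m: 1, s: -1
SI base units of momentum: kg·m/s

Answer: kg·m/s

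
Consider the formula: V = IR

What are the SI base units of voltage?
Units of each symbol in V = IR:
  I (current): A
  R (resistance, in ohms): kg·m²/(s³·A²)

Multiplying the contributions: [A] · [kg·m²/(s³·A²)]
Adding exponents of each base unit: kg: 1, m: 2, s: -3, A: -1
SI base units of voltage: kg·m²/(s³·A)

Answer: kg·m²/(s³·A)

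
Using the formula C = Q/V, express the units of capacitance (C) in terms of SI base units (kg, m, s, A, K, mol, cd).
Units of each symbol in C = Q/V:
  Q (charge, in coulombs): s·A
  V (voltage, in volts): kg·m²/(s³·A)  → in the denominator, contributes s³·A/(kg·m²)

Multiplying the contributions: [s·A] · [s³·A/(kg·m²)]
Adding exponents of each base unit: kg: -1, m: -2, s: 4, A: 2
SI base units of capacitance: s⁴·A²/(kg·m²)

Answer: s⁴·A²/(kg·m²)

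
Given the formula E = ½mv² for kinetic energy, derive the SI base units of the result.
Units of each symbol in E = ½mv²:
  m (mass): kg
  v (speed): m/s  → to the power 2, contributes m²/s²
  The factor ½ is dimensionless.

Multiplying the contributions: [kg] · [m²/s²]
Adding exponents of each base unit: kg: 1, m: 2, s: -2
SI base units of kinetic energy: kg·m²/s²

Answer: kg·m²/s²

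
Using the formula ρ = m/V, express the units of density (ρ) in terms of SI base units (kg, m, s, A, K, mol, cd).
Units of each symbol in ρ = m/V:
  m (mass): kg
  V (volume): m³  → in the denominator, contributes 1/m³

Multiplying the contributions: [kg] · [1/m³]
Adding exponents of each base unit: kg: 1, m: -3
SI base units of density: kg/m³

Answer: kg/m³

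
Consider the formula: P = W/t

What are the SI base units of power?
Units of each symbol in P = W/t:
  W (work): kg·m²/s²
  t (time): s  → in the denominator, contributes 1/s

Multiplying the contributions: [kg·m²/s²] · [1/s]
Adding exponents of each base unit: kg: 1, m: 2, s: -3
SI base units of power: kg·m²/s³

Answer: kg·m²/s³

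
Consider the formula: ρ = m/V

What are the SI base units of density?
Units of each symbol in ρ = m/V:
  m (mass): kg
  V (volume): m³  → in the denominator, contributes 1/m³

Multiplying the contributions: [kg] · [1/m³]
Adding exponents of each base unit: kg: 1, m: -3
SI base units of density: kg/m³

Answer: kg/m³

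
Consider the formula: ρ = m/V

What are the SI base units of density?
Units of each symbol in ρ = m/V:
  m (mass): kg
  V (volume): m³  → in the denominator, contributes 1/m³

Multiplying the contributions: [kg] · [1/m³]
Adding exponents of each base unit: kg: 1, m: -3
SI base units of density: kg/m³

Answer: kg/m³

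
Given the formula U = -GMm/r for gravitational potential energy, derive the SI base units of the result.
Units of each symbol in U = -GMm/r:
  G (gravitational constant): m³/(kg·s²)
  M (mass): kg
  m (mass): kg
  r (distance): m  → in the denominator, contributes 1/m
  The minus sign does not affect the units.

Multiplying the contributions: [m³/(kg·s²)] · [kg] · [kg] · [1/m]
Adding exponents of each base unit: kg: 1, m: 2, s: -2
SI base units of gravitational potential energy: kg·m²/s²

Answer: kg·m²/s²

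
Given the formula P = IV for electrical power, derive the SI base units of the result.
Units of each symbol in P = IV:
  I (current): A
  V (voltage, in volts): kg·m²/(s³·A)

Multiplying the contributions: [A] · [kg·m²/(s³·A)]
Adding exponents of each base unit: kg: 1, m: 2, s: -3
SI base units of electrical power: kg·m²/s³

Answer: kg·m²/s³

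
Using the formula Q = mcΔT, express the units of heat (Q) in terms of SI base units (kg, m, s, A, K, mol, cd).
Units of each symbol in Q = mcΔT:
  m (mass): kg
  c (specific heat capacity, in J/(kg·K)): m²/(s²·K)
  ΔT (temperature change): K

Multiplying the contributions: [kg] · [m²/(s²·K)] · [K]
Adding exponents of each base unit: kg: 1, m: 2, s: -2
SI base units of heat: kg·m²/s²

Answer: kg·m²/s²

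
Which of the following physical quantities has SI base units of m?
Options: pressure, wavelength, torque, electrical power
Checking the SI base units of each option:
  pressure (P = F/A): kg/(m·s²)  ✗
  wavelength (λ = v/f): m  ✓ matches
  torque (τ = Fr): kg·m²/s²  ✗
  electrical power (P = IV): kg·m²/s³  ✗

Only wavelength has units m.

Answer: wavelength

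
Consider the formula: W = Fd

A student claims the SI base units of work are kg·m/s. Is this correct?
Units of each symbol in W = Fd:
  F (force): kg·m/s²
  d (displacement): m

Multiplying the contributions: [kg·m/s²] · [m]
Adding exponents of each base unit: kg: 1, m: 2, s: -2
SI base units of work: kg·m²/s²

The claimed units kg·m/s (exponents kg: 1, m: 1, s: -1) do not match the derived units kg·m²/s² (exponents kg: 1, m: 2, s: -2), so the claim is incorrect.

Answer: No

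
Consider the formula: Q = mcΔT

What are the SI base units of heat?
Units of each symbol in Q = mcΔT:
  m (mass): kg
  c (specific heat capacity, in J/(kg·K)): m²/(s²·K)
  ΔT (temperature change): K

Multiplying the contributions: [kg] · [m²/(s²·K)] · [K]
Adding exponents of each base unit: kg: 1, m: 2, s: -2
SI base units of heat: kg·m²/s²

Answer: kg·m²/s²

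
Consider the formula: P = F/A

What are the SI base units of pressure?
Units of each symbol in P = F/A:
  F (force): kg·m/s²
  A (area): m²  → in the denominator, contributes 1/m²

Multiplying the contributions: [kg·m/s²] · [1/m²]
Adding exponents of each base unit: kg: 1, m: -1, s: -2
SI base units of pressure: kg/(m·s²)

Answer: kg/(m·s²)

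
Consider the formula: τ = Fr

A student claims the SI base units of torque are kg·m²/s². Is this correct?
Units of each symbol in τ = Fr:
  F (force): kg·m/s²
  r (lever arm): m

Multiplying the contributions: [kg·m/s²] · [m]
Adding exponents of each base unit: kg: 1, m: 2, s: -2
SI base units of torque: kg·m²/s²

The claimed units kg·m²/s² match the derived units, so the claim is correct.

Answer: Yes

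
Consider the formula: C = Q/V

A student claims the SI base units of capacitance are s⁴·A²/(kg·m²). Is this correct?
Units of each symbol in C = Q/V:
  Q (charge, in coulombs): s·A
  V (voltage, in volts): kg·m²/(s³·A)  → in the denominator, contributes s³·A/(kg·m²)

Multiplying the contributions: [s·A] · [s³·A/(kg·m²)]
Adding exponents of each base unit: kg: -1, m: -2, s: 4, A: 2
SI base units of capacitance: s⁴·A²/(kg·m²)

The claimed units s⁴·A²/(kg·m²) match the derived units, so the claim is correct.

Answer: Yes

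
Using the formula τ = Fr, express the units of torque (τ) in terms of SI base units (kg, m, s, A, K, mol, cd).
Units of each symbol in τ = Fr:
  F (force): kg·m/s²
  r (lever arm): m

Multiplying the contributions: [kg·m/s²] · [m]
Adding exponents of each base unit: kg: 1, m: 2, s: -2
SI base units of torque: kg·m²/s²

Answer: kg·m²/s²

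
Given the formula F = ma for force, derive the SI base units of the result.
Units of each symbol in F = ma:
  m (mass): kg
  a (acceleration): m/s²

Multiplying the contributions: [kg] · [m/s²]
Adding exponents of each base unit: kg: 1, m: 1, s: -2
SI base units of force: kg·m/s²

Answer: kg·m/s²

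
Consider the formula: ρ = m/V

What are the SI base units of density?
Units of each symbol in ρ = m/V:
  m (mass): kg
  V (volume): m³  → in the denominator, contributes 1/m³

Multiplying the contributions: [kg] · [1/m³]
Adding exponents of each base unit: kg: 1, m: -3
SI base units of density: kg/m³

Answer: kg/m³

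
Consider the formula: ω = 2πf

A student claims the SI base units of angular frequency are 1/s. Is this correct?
Units of each symbol in ω = 2πf:
  f (frequency): 1/s
  The factor 2π is dimensionless.

Multiplying the contributions: [1/s]
Adding exponents of each base unit: s: -1
SI base units of angular frequency: 1/s

The claimed units 1/s match the derived units, so the claim is correct.

Answer: Yes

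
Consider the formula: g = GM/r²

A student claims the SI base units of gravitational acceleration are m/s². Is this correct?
Units of each symbol in g = GM/r²:
  G (gravitational constant): m³/(kg·s²)
  M (mass): kg
  r (distance): m  → to the power 2 in the denominator, contributes 1/m²

Multiplying the contributions: [m³/(kg·s²)] · [kg] · [1/m²]
Adding exponents of each base unit: m: 1, s: -2
SI base units of gravitational acceleration: m/s²

The claimed units m/s² match the derived units, so the claim is correct.

Answer: Yes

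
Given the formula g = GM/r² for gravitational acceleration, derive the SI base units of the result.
Units of each symbol in g = GM/r²:
  G (gravitational constant): m³/(kg·s²)
  M (mass): kg
  r (distance): m  → to the power 2 in the denominator, contributes 1/m²

Multiplying the contributions: [m³/(kg·s²)] · [kg] · [1/m²]
Adding exponents of each base unit: m: 1, s: -2
SI base units of gravitational acceleration: m/s²

Answer: m/s²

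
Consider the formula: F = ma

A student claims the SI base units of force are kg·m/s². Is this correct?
Units of each symbol in F = ma:
  m (mass): kg
  a (acceleration): m/s²

Multiplying the contributions: [kg] · [m/s²]
Adding exponents of each base unit: kg: 1, m: 1, s: -2
SI base units of force: kg·m/s²

The claimed units kg·m/s² match the derived units, so the claim is correct.

Answer: Yes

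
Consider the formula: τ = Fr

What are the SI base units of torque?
Units of each symbol in τ = Fr:
  F (force): kg·m/s²
  r (lever arm): m

Multiplying the contributions: [kg·m/s²] · [m]
Adding exponents of each base unit: kg: 1, m: 2, s: -2
SI base units of torque: kg·m²/s²

Answer: kg·m²/s²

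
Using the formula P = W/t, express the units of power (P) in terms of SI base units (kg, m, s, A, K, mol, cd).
Units of each symbol in P = W/t:
  W (work): kg·m²/s²
  t (time): s  → in the denominator, contributes 1/s

Multiplying the contributions: [kg·m²/s²] · [1/s]
Adding exponents of each base unit: kg: 1, m: 2, s: -3
SI base units of power: kg·m²/s³

Answer: kg·m²/s³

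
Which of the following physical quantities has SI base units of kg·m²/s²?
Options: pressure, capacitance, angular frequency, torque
Checking the SI base units of each option:
  pressure (P = F/A): kg/(m·s²)  ✗
  capacitance (C = Q/V): s⁴·A²/(kg·m²)  ✗
  angular frequency (ω = 2πf): 1/s  ✗
  torque (τ = Fr): kg·m²/s²  ✓ matches

Only torque has units kg·m²/s².

Answer: torque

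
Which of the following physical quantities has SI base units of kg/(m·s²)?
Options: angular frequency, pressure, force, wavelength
Checking the SI base units of each option:
  angular frequency (ω = 2πf): 1/s  ✗
  pressure (P = F/A): kg/(m·s²)  ✓ matches
  force (F = ma): kg·m/s²  ✗
  wavelength (λ = v/f): m  ✗

Only pressure has units kg/(m·s²).

Answer: pressure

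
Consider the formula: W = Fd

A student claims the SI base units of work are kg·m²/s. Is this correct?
Units of each symbol in W = Fd:
  F (force): kg·m/s²
  d (displacement): m

Multiplying the contributions: [kg·m/s²] · [m]
Adding exponents of each base unit: kg: 1, m: 2, s: -2
SI base units of work: kg·m²/s²

The claimed units kg·m²/s (exponents kg: 1, m: 2, s: -1) do not match the derived units kg·m²/s² (exponents kg: 1, m: 2, s: -2), so the claim is incorrect.

Answer: No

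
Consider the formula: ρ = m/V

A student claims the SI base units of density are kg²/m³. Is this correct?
Units of each symbol in ρ = m/V:
  m (mass): kg
  V (volume): m³  → in the denominator, contributes 1/m³

Multiplying the contributions: [kg] · [1/m³]
Adding exponents of each base unit: kg: 1, m: -3
SI base units of density: kg/m³

The claimed units kg²/m³ (exponents kg: 2, m: -3) do not match the derived units kg/m³ (exponents kg: 1, m: -3), so the claim is incorrect.

Answer: No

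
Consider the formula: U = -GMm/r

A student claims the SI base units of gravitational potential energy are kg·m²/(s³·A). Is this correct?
Units of each symbol in U = -GMm/r:
  G (gravitational constant): m³/(kg·s²)
  M (mass): kg
  m (mass): kg
  r (distance): m  → in the denominator, contributes 1/m
  The minus sign does not affect the units.

Multiplying the contributions: [m³/(kg·s²)] · [kg] · [kg] · [1/m]
Adding exponents of each base unit: kg: 1, m: 2, s: -2
SI base units of gravitational potential energy: kg·m²/s²

The claimed units kg·m²/(s³·A) (exponents kg: 1, m: 2, s: -3, A: -1) do not match the derived units kg·m²/s² (exponents kg: 1, m: 2, s: -2), so the claim is incorrect.

Answer: No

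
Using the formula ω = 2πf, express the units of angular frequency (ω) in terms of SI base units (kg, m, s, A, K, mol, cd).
Units of each symbol in ω = 2πf:
  f (frequency): 1/s
  The factor 2π is dimensionless.

Multiplying the contributions: [1/s]
Adding exponents of each base unit: s: -1
SI base units of angular frequency: 1/s

Answer: 1/s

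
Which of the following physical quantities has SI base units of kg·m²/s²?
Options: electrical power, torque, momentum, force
Checking the SI base units of each option:
  electrical power (P = IV): kg·m²/s³  ✗
  torque (τ = Fr): kg·m²/s²  ✓ matches
  momentum (p = mv): kg·m/s  ✗
  force (F = ma): kg·m/s²  ✗

Only torque has units kg·m²/s².

Answer: torque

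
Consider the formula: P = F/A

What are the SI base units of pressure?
Units of each symbol in P = F/A:
  F (force): kg·m/s²
  A (area): m²  → in the denominator, contributes 1/m²

Multiplying the contributions: [kg·m/s²] · [1/m²]
Adding exponents of each base unit: kg: 1, m: -1, s: -2
SI base units of pressure: kg/(m·s²)

Answer: kg/(m·s²)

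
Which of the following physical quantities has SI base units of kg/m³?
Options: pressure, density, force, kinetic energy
Checking the SI base units of each option:
  pressure (P = F/A): kg/(m·s²)  ✗
  density (ρ = m/V): kg/m³  ✓ matches
  force (F = ma): kg·m/s²  ✗
  kinetic energy (E = ½mv²): kg·m²/s²  ✗

Only density has units kg/m³.

Answer: density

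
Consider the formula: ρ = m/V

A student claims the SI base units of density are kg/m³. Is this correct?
Units of each symbol in ρ = m/V:
  m (mass): kg
  V (volume): m³  → in the denominator, contributes 1/m³

Multiplying the contributions: [kg] · [1/m³]
Adding exponents of each base unit: kg: 1, m: -3
SI base units of density: kg/m³

The claimed units kg/m³ match the derived units, so the claim is correct.

Answer: Yes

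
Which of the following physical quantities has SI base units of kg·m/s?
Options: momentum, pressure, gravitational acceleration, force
Checking the SI base units of each option:
  momentum (p = mv): kg·m/s  ✓ matches
  pressure (P = F/A): kg/(m·s²)  ✗
  gravitational acceleration (g = GM/r²): m/s²  ✗
  force (F = ma): kg·m/s²  ✗

Only momentum has units kg·m/s.

Answer: momentum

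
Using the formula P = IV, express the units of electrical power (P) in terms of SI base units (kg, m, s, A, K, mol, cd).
Units of each symbol in P = IV:
  I (current): A
  V (voltage, in volts): kg·m²/(s³·A)

Multiplying the contributions: [A] · [kg·m²/(s³·A)]
Adding exponents of each base unit: kg: 1, m: 2, s: -3
SI base units of electrical power: kg·m²/s³

Answer: kg·m²/s³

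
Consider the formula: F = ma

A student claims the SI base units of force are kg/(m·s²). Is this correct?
Units of each symbol in F = ma:
  m (mass): kg
  a (acceleration): m/s²

Multiplying the contributions: [kg] · [m/s²]
Adding exponents of each base unit: kg: 1, m: 1, s: -2
SI base units of force: kg·m/s²

The claimed units kg/(m·s²) (exponents kg: 1, m: -1, s: -2) do not match the derived units kg·m/s² (exponents kg: 1, m: 1, s: -2), so the claim is incorrect.

Answer: No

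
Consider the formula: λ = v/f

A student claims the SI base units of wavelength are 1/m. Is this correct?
Units of each symbol in λ = v/f:
  v (wave speed): m/s
  f (frequency): 1/s  → in the denominator, contributes s

Multiplying the contributions: [m/s] · [s]
Adding exponents of each base unit: m: 1
SI base units of wavelength: m

The claimed units 1/m (exponents m: -1) do not match the derived units m (exponents m: 1), so the claim is incorrect.

Answer: No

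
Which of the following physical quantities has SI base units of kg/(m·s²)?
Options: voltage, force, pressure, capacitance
Checking the SI base units of each option:
  voltage (V = IR): kg·m²/(s³·A)  ✗
  force (F = ma): kg·m/s²  ✗
  pressure (P = F/A): kg/(m·s²)  ✓ matches
  capacitance (C = Q/V): s⁴·A²/(kg·m²)  ✗

Only pressure has units kg/(m·s²).

Answer: pressure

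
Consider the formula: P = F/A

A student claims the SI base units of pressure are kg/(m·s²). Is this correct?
Units of each symbol in P = F/A:
  F (force): kg·m/s²
  A (area): m²  → in the denominator, contributes 1/m²

Multiplying the contributions: [kg·m/s²] · [1/m²]
Adding exponents of each base unit: kg: 1, m: -1, s: -2
SI base units of pressure: kg/(m·s²)

The claimed units kg/(m·s²) match the derived units, so the claim is correct.

Answer: Yes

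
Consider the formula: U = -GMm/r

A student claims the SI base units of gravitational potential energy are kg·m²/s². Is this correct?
Units of each symbol in U = -GMm/r:
  G (gravitational constant): m³/(kg·s²)
  M (mass): kg
  m (mass): kg
  r (distance): m  → in the denominator, contributes 1/m
  The minus sign does not affect the units.

Multiplying the contributions: [m³/(kg·s²)] · [kg] · [kg] · [1/m]
Adding exponents of each base unit: kg: 1, m: 2, s: -2
SI base units of gravitational potential energy: kg·m²/s²

The claimed units kg·m²/s² match the derived units, so the claim is correct.

Answer: Yes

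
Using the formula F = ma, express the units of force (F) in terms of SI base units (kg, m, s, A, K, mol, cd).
Units of each symbol in F = ma:
  m (mass): kg
  a (acceleration): m/s²

Multiplying the contributions: [kg] · [m/s²]
Adding exponents of each base unit: kg: 1, m: 1, s: -2
SI base units of force: kg·m/s²

Answer: kg·m/s²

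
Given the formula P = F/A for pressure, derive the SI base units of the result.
Units of each symbol in P = F/A:
  F (force): kg·m/s²
  A (area): m²  → in the denominator, contributes 1/m²

Multiplying the contributions: [kg·m/s²] · [1/m²]
Adding exponents of each base unit: kg: 1, m: -1, s: -2
SI base units of pressure: kg/(m·s²)

Answer: kg/(m·s²)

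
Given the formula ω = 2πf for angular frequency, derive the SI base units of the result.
Units of each symbol in ω = 2πf:
  f (frequency): 1/s
  The factor 2π is dimensionless.

Multiplying the contributions: [1/s]
Adding exponents of each base unit: s: -1
SI base units of angular frequency: 1/s

Answer: 1/s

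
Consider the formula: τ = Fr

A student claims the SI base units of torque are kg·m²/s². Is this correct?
Units of each symbol in τ = Fr:
  F (force): kg·m/s²
  r (lever arm): m

Multiplying the contributions: [kg·m/s²] · [m]
Adding exponents of each base unit: kg: 1, m: 2, s: -2
SI base units of torque: kg·m²/s²

The claimed units kg·m²/s² match the derived units, so the claim is correct.

Answer: Yes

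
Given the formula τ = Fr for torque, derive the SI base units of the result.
Units of each symbol in τ = Fr:
  F (force): kg·m/s²
  r (lever arm): m

Multiplying the contributions: [kg·m/s²] · [m]
Adding exponents of each base unit: kg: 1, m: 2, s: -2
SI base units of torque: kg·m²/s²

Answer: kg·m²/s²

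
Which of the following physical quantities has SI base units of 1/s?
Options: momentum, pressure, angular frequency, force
Checking the SI base units of each option:
  momentum (p = mv): kg·m/s  ✗
  pressure (P = F/A): kg/(m·s²)  ✗
  angular frequency (ω = 2πf): 1/s  ✓ matches
  force (F = ma): kg·m/s²  ✗

Only angular frequency has units 1/s.

Answer: angular frequency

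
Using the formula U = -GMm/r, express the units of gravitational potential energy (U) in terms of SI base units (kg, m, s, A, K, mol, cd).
Units of each symbol in U = -GMm/r:
  G (gravitational constant): m³/(kg·s²)
  M (mass): kg
  m (mass): kg
  r (distance): m  → in the denominator, contributes 1/m
  The minus sign does not affect the units.

Multiplying the contributions: [m³/(kg·s²)] · [kg] · [kg] · [1/m]
Adding exponents of each base unit: kg: 1, m: 2, s: -2
SI base units of gravitational potential energy: kg·m²/s²

Answer: kg·m²/s²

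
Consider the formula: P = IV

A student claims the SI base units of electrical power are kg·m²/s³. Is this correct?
Units of each symbol in P = IV:
  I (current): A
  V (voltage, in volts): kg·m²/(s³·A)

Multiplying the contributions: [A] · [kg·m²/(s³·A)]
Adding exponents of each base unit: kg: 1, m: 2, s: -3
SI base units of electrical power: kg·m²/s³

The claimed units kg·m²/s³ match the derived units, so the claim is correct.

Answer: Yes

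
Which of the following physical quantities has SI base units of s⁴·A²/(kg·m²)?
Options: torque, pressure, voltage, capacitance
Checking the SI base units of each option:
  torque (τ = Fr): kg·m²/s²  ✗
  pressure (P = F/A): kg/(m·s²)  ✗
  voltage (V = IR): kg·m²/(s³·A)  ✗
  capacitance (C = Q/V): s⁴·A²/(kg·m²)  ✓ matches

Only capacitance has units s⁴·A²/(kg·m²).

Answer: capacitance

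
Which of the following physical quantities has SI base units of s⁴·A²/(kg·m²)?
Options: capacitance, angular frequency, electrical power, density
Checking the SI base units of each option:
  capacitance (C = Q/V): s⁴·A²/(kg·m²)  ✓ matches
  angular frequency (ω = 2πf): 1/s  ✗
  electrical power (P = IV): kg·m²/s³  ✗
  density (ρ = m/V): kg/m³  ✗

Only capacitance has units s⁴·A²/(kg·m²).

Answer: capacitance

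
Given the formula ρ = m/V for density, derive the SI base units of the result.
Units of each symbol in ρ = m/V:
  m (mass): kg
  V (volume): m³  → in the denominator, contributes 1/m³

Multiplying the contributions: [kg] · [1/m³]
Adding exponents of each base unit: kg: 1, m: -3
SI base units of density: kg/m³

Answer: kg/m³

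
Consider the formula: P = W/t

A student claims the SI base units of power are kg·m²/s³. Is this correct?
Units of each symbol in P = W/t:
  W (work): kg·m²/s²
  t (time): s  → in the denominator, contributes 1/s

Multiplying the contributions: [kg·m²/s²] · [1/s]
Adding exponents of each base unit: kg: 1, m: 2, s: -3
SI base units of power: kg·m²/s³

The claimed units kg·m²/s³ match the derived units, so the claim is correct.

Answer: Yes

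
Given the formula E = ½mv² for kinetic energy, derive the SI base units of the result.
Units of each symbol in E = ½mv²:
  m (mass): kg
  v (speed): m/s  → to the power 2, contributes m²/s²
  The factor ½ is dimensionless.

Multiplying the contributions: [kg] · [m²/s²]
Adding exponents of each base unit: kg: 1, m: 2, s: -2
SI base units of kinetic energy: kg·m²/s²

Answer: kg·m²/s²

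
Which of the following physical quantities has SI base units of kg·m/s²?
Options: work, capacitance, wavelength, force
Checking the SI base units of each option:
  work (W = Fd): kg·m²/s²  ✗
  capacitance (C = Q/V): s⁴·A²/(kg·m²)  ✗
  wavelength (λ = v/f): m  ✗
  force (F = ma): kg·m/s²  ✓ matches

Only force has units kg·m/s².

Answer: force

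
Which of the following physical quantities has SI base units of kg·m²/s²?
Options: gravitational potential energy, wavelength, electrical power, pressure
Checking the SI base units of each option:
  gravitational potential energy (U = -GMm/r): kg·m²/s²  ✓ matches
  wavelength (λ = v/f): m  ✗
  electrical power (P = IV): kg·m²/s³  ✗
  pressure (P = F/A): kg/(m·s²)  ✗

Only gravitational potential energy has units kg·m²/s².

Answer: gravitational potential energy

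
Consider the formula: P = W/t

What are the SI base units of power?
Units of each symbol in P = W/t:
  W (work): kg·m²/s²
  t (time): s  → in the denominator, contributes 1/s

Multiplying the contributions: [kg·m²/s²] · [1/s]
Adding exponents of each base unit: kg: 1, m: 2, s: -3
SI base units of power: kg·m²/s³

Answer: kg·m²/s³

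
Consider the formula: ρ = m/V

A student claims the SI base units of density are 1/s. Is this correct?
Units of each symbol in ρ = m/V:
  m (mass): kg
  V (volume): m³  → in the denominator, contributes 1/m³

Multiplying the contributions: [kg] · [1/m³]
Adding exponents of each base unit: kg: 1, m: -3
SI base units of density: kg/m³

The claimed units 1/s (exponents s: -1) do not match the derived units kg/m³ (exponents kg: 1, m: -3), so the claim is incorrect.

Answer: No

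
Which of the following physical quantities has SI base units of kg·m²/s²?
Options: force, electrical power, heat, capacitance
Checking the SI base units of each option:
  force (F = ma): kg·m/s²  ✗
  electrical power (P = IV): kg·m²/s³  ✗
  heat (Q = mcΔT): kg·m²/s²  ✓ matches
  capacitance (C = Q/V): s⁴·A²/(kg·m²)  ✗

Only heat has units kg·m²/s².

Answer: heat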